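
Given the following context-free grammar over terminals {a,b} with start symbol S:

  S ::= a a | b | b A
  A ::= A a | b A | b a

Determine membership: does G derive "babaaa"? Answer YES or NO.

Convert to CNF:
  S -> T0 T0 | T1 A | b
  A -> A T0 | T1 A | T1 T0
  T0 -> a
  T1 -> b

CYK table (by increasing span):
  T[0,0] 'b' = {S,T1}  orig:{S}
  T[1,1] 'a' = {T0}  orig:{}
  T[2,2] 'b' = {S,T1}  orig:{S}
  T[3,3] 'a' = {T0}  orig:{}
  T[4,4] 'a' = {T0}  orig:{}
  T[5,5] 'a' = {T0}  orig:{}
  T[0,1] 'ba' = {A}
  T[1,2] 'ab' = ∅
  T[2,3] 'ba' = {A}
  T[3,4] 'aa' = {S}
  T[4,5] 'aa' = {S}
  T[0,2] 'bab' = ∅
  T[1,3] 'aba' = ∅
  T[2,4] 'baa' = {A}
  T[3,5] 'aaa' = ∅
  T[0,3] 'baba' = ∅
  T[1,4] 'abaa' = ∅
  T[2,5] 'baaa' = {A}
  T[0,4] 'babaa' = ∅
  T[1,5] 'abaaa' = ∅
  T[0,5] 'babaaa' = ∅

S ∉ T[0,5] ⇒ NO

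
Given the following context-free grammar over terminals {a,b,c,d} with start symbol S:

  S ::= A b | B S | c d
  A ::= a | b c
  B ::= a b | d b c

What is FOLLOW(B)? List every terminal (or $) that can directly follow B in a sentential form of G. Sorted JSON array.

FIRST iteration:
round 1:
  A via A→a: +{a}
  A via A→b c: +{b}
  B via B→a b: +{a}
  B via B→d b c: +{d}
  S via S→A b: +{a,b}
  S via S→B S: +{d}
  S via S→c d: +{c}
  FIRST(S)={a,b,c,d}  FIRST(A)={a,b}  FIRST(B)={a,d}
round 2: — fixpoint
  FIRST(S)={a,b,c,d}  FIRST(A)={a,b}  FIRST(B)={a,d}

Compute FOLLOW by fixpoint:
FOLLOW(S) := {$}
iter 1:
  S→A b: FOLLOW(A) ⊇ FIRST(b) = {b}; new: +{b}
  S→B S: FOLLOW(B) ⊇ FIRST(S) = {a,b,c,d}; new: +{a,b,c,d}
  FOLLOW(S)={$}  FOLLOW(A)={b}  FOLLOW(B)={a,b,c,d}
iter 2: done
  FOLLOW(S)={$}  FOLLOW(A)={b}  FOLLOW(B)={a,b,c,d}

FOLLOW(B) = ["a", "b", "c", "d"]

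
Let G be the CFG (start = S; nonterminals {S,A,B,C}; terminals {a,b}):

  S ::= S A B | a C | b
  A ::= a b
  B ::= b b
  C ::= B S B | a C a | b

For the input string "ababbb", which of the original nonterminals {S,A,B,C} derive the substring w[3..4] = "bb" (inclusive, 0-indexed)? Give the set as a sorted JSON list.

Convert to CNF:
  S -> S X4 | T0 C | b
  A -> T0 T1
  B -> T1 T1
  C -> B X2 | T0 X3 | b
  T0 -> a
  T1 -> b
  X2 -> S B
  X3 -> C T0
  X4 -> A B

CYK table (by increasing span) (cells [i..j] with 3 ≤ i ≤ j ≤ 4 only):
  [3..3]={C,S,T1}  "b"  orig:{C,S}
  [4..4]={C,S,T1}  "b"  orig:{C,S}
  [3..4]={B}  "bb"

Original NTs in T[3,4] deriving "bb": ["B"]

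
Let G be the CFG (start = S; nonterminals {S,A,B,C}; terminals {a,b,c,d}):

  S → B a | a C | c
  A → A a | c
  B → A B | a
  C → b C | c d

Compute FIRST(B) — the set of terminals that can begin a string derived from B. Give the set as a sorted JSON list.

FIRST sets, iterate to fixpoint:
iter 1:
  A via A→c: +{c}
  B via B→A B: +{c}
  B via B→a: +{a}
  C via C→b C: +{b}
  C via C→c d: +{c}
  S via S→B a: +{a,c}
  S: {a,c}  A: {c}  B: {a,c}  C: {b,c}
iter 2: (no change)
  S: {a,c}  A: {c}  B: {a,c}  C: {b,c}

FIRST(B) = ["a", "c"]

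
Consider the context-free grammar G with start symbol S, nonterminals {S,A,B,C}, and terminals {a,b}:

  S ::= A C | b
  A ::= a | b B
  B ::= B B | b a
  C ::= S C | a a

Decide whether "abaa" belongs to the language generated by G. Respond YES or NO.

Convert to CNF:
  S -> A C | b
  A -> T0 B | a
  B -> B B | T0 T1
  C -> S C | T1 T1
  T0 -> b
  T1 -> a

Fill CYK table bottom-up:
  cell(0,0) a: {A,T1}  orig:{A}
  cell(1,1) b: {S,T0}  orig:{S}
  cell(2,2) a: {A,T1}  orig:{A}
  cell(3,3) a: {A,T1}  orig:{A}
  cell(0,1) ab: ∅
  cell(1,2) ba: {B}
  cell(2,3) aa: {C}
  cell(0,2) aba: ∅
  cell(1,3) baa: {C}
  cell(0,3) abaa: {S}

S ∈ T[0,3] ⇒ YES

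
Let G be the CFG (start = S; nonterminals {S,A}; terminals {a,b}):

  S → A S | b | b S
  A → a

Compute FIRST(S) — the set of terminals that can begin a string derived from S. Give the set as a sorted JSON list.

FIRST iteration:
pass 1:
  A via A→a: +{a}
  S via S→A S: +{a}
  S via S→b: +{b}
  FIRST[S]={a,b}  FIRST[A]={a}
pass 2: — fixpoint
  FIRST[S]={a,b}  FIRST[A]={a}

FIRST(S) = ["a", "b"]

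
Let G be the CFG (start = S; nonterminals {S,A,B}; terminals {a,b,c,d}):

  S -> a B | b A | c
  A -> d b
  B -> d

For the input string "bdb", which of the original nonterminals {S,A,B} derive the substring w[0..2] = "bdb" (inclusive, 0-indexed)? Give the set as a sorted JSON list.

CNF form of G:
  S -> T1 A | T2 B | c
  A -> T0 T1
  B -> d
  T0 -> d
  T1 -> b
  T2 -> a

CYK fill (cells [i..j] with 0 ≤ i ≤ j ≤ 2 only):
  T[0,0] 'b' = {T1}  orig:{}
  T[1,1] 'd' = {B,T0}  orig:{B}
  T[2,2] 'b' = {T1}  orig:{}
  T[0,1] 'bd' = ∅
  T[1,2] 'db' = {A}
  T[0,2] 'bdb' = {S}

Original NTs in T[0,2] deriving "bdb": ["S"]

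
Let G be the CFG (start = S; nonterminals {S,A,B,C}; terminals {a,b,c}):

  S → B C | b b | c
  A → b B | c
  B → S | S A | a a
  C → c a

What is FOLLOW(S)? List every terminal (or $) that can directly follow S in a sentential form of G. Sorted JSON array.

FIRST sets, iterate to fixpoint:
round 1:
  A via A→b B: +{b}
  A via A→c: +{c}
  B via B→a a: +{a}
  C via C→c a: +{c}
  S via S→B C: +{a}
  S via S→b b: +{b}
  S via S→c: +{c}
  S: {a,b,c}  A: {b,c}  B: {a}  C: {c}
round 2:
  B via B→S: +{b,c}
  S: {a,b,c}  A: {b,c}  B: {a,b,c}  C: {c}
round 3: done
  S: {a,b,c}  A: {b,c}  B: {a,b,c}  C: {c}

FOLLOW sets:
initialize: $ ∈ FOLLOW(S)
iter 1:
  B→S A: FOLLOW(S) ⊇ FIRST(A) = {b,c}; new: +{b,c}
  S→B C: FOLLOW(B) ⊇ FIRST(C) = {c}; new: +{c}
  S→B C: FOLLOW(C) ⊇ FOLLOW(S) ⊇ {$,b,c}; new: +{$,b,c}
  FOLLOW[S]={$,b,c}  FOLLOW[A]={}  FOLLOW[B]={c}  FOLLOW[C]={$,b,c}
iter 2:
  B→S A: FOLLOW(A) ⊇ FOLLOW(B) ⊇ {c}; new: +{c}
  FOLLOW[S]={$,b,c}  FOLLOW[A]={c}  FOLLOW[B]={c}  FOLLOW[C]={$,b,c}
iter 3: — fixpoint
  FOLLOW[S]={$,b,c}  FOLLOW[A]={c}  FOLLOW[B]={c}  FOLLOW[C]={$,b,c}

FOLLOW(S) = ["$", "b", "c"]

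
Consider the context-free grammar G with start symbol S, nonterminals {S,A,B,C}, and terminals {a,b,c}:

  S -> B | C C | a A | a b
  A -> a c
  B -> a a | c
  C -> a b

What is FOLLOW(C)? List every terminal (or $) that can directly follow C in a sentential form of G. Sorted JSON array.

FIRST iteration:
pass 1:
  A via A→a c: +{a}
  B via B→a a: +{a}
  B via B→c: +{c}
  C via C→a b: +{a}
  S via S→B: +{a,c}
  FIRST(S)={a,c}  FIRST(A)={a}  FIRST(B)={a,c}  FIRST(C)={a}
pass 2: — fixpoint
  FIRST(S)={a,c}  FIRST(A)={a}  FIRST(B)={a,c}  FIRST(C)={a}

Compute FOLLOW by fixpoint:
FOLLOW(S) := {$}
round 1:
  S→B: FOLLOW(B) ⊇ FOLLOW(S) ⊇ {$}; new: +{$}
  S→C C: FOLLOW(C) ⊇ FIRST(C) = {a}; new: +{a}
  S→C C: FOLLOW(C) ⊇ FOLLOW(S) ⊇ {$}; new: +{$}
  S→a A: FOLLOW(A) ⊇ FOLLOW(S) ⊇ {$}; new: +{$}
  S: {$}  A: {$}  B: {$}  C: {$,a}
round 2: done
  S: {$}  A: {$}  B: {$}  C: {$,a}

FOLLOW(C) = ["$", "a"]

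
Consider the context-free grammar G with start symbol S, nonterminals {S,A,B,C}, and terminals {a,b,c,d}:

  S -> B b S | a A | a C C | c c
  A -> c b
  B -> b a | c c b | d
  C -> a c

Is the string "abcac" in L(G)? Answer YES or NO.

Convert to CNF:
  S -> B X4 | T0 T0 | T2 A | T2 X5
  A -> T0 T1
  B -> T0 X3 | T1 T2 | d
  C -> T2 T0
  T0 -> c
  T1 -> b
  T2 -> a
  X3 -> T0 T1
  X4 -> T1 S
  X5 -> C C

CYK fill:
  cell(0,0) a: {T2}  orig:{}
  cell(1,1) b: {T1}  orig:{}
  cell(2,2) c: {T0}  orig:{}
  cell(3,3) a: {T2}  orig:{}
  cell(4,4) c: {T0}  orig:{}
  cell(0,1) ab: ∅
  cell(1,2) bc: ∅
  cell(2,3) ca: ∅
  cell(3,4) ac: {C}
  cell(0,2) abc: ∅
  cell(1,3) bca: ∅
  cell(2,4) cac: ∅
  cell(0,3) abca: ∅
  cell(1,4) bcac: ∅
  cell(0,4) abcac: ∅

S ∉ T[0,4] ⇒ NO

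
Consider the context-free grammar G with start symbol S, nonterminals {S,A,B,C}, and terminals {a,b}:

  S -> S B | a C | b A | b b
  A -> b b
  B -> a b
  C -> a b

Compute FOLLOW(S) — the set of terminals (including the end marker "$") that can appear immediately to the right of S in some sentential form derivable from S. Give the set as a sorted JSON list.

FIRST sets, iterate to fixpoint:
[1]
  A via A→b b: +{b}
  B via B→a b: +{a}
  C via C→a b: +{a}
  S via S→a C: +{a}
  S via S→b A: +{b}
  S: {a,b}  A: {b}  B: {a}  C: {a}
[2] (stable)
  S: {a,b}  A: {b}  B: {a}  C: {a}

FOLLOW sets:
FOLLOW(S) := {$}
iter 1:
  S→S B: FOLLOW(S) ⊇ FIRST(B) = {a}; new: +{a}
  S→S B: FOLLOW(B) ⊇ FOLLOW(S) ⊇ {$,a}; new: +{$,a}
  S→a C: FOLLOW(C) ⊇ FOLLOW(S) ⊇ {$,a}; new: +{$,a}
  S→b A: FOLLOW(A) ⊇ FOLLOW(S) ⊇ {$,a}; new: +{$,a}
  S: {$,a}  A: {$,a}  B: {$,a}  C: {$,a}
iter 2: — fixpoint
  S: {$,a}  A: {$,a}  B: {$,a}  C: {$,a}

FOLLOW(S) = ["$", "a"]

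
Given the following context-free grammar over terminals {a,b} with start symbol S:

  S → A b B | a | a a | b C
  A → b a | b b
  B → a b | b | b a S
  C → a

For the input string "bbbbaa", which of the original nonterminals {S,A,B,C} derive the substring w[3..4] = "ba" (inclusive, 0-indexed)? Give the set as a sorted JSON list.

CNF form of G:
  S -> A X3 | T0 C | T1 T1 | a
  A -> T0 T0 | T0 T1
  B -> T0 X2 | T1 T0 | b
  C -> a
  T0 -> b
  T1 -> a
  X2 -> T1 S
  X3 -> T0 B

CYK table (by increasing span) (cells [i..j] with 3 ≤ i ≤ j ≤ 4 only):
  T[3,3] 'b' = {B,T0}  orig:{B}
  T[4,4] 'a' = {C,S,T1}  orig:{C,S}
  T[3,4] 'ba' = {A,S}

Original NTs in T[3,4] deriving "ba": ["A", "S"]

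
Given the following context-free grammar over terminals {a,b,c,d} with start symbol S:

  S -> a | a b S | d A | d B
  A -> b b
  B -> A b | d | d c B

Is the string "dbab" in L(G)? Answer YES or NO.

Convert to CNF:
  S -> T1 A | T1 B | T3 X5 | a
  A -> T0 T0
  B -> A T0 | T1 X4 | d
  T0 -> b
  T1 -> d
  T2 -> c
  T3 -> a
  X4 -> T2 B
  X5 -> T0 S

CYK table (by increasing span):
  cell(0,0) d: {B,T1}  orig:{B}
  cell(1,1) b: {T0}  orig:{}
  cell(2,2) a: {S,T3}  orig:{S}
  cell(3,3) b: {T0}  orig:{}
  cell(0,1) db: ∅
  cell(1,2) ba: {X5}  orig:{}
  cell(2,3) ab: ∅
  cell(0,2) dba: ∅
  cell(1,3) bab: ∅
  cell(0,3) dbab: ∅

S ∉ T[0,3] ⇒ NO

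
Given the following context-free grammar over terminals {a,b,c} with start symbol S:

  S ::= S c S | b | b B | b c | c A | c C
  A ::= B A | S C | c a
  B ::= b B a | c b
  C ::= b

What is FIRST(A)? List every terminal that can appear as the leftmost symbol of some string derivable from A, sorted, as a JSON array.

Compute FIRST by fixpoint:
round 1:
  A via A→c a: +{c}
  B via B→b B a: +{b}
  B via B→c b: +{c}
  C via C→b: +{b}
  S via S→b: +{b}
  S via S→c A: +{c}
  S: {b,c}  A: {c}  B: {b,c}  C: {b}
round 2:
  A via A→B A: +{b}
  S: {b,c}  A: {b,c}  B: {b,c}  C: {b}
round 3: (no change)
  S: {b,c}  A: {b,c}  B: {b,c}  C: {b}

FIRST(A) = ["b", "c"]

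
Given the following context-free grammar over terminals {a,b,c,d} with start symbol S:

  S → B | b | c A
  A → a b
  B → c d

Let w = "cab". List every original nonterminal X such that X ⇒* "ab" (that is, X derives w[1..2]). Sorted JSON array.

Convert to CNF:
  S -> T2 A | T2 T3 | b
  A -> T0 T1
  B -> T2 T3
  T0 -> a
  T1 -> b
  T2 -> c
  T3 -> d

CYK fill — only the sub-triangle for w[1..2]:
  [1..1]={T0}  "a"  orig:{}
  [2..2]={S,T1}  "b"  orig:{S}
  [1..2]={A}  "ab"

Original NTs in T[1,2] deriving "ab": ["A"]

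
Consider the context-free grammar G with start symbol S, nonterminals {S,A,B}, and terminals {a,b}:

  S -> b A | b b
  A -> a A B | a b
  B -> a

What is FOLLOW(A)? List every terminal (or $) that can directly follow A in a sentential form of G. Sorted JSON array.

Compute FIRST by fixpoint:
pass 1:
  A via A→a A B: +{a}
  B via B→a: +{a}
  S via S→b A: +{b}
  S: {b}  A: {a}  B: {a}
pass 2: (stable)
  S: {b}  A: {a}  B: {a}

Compute FOLLOW by fixpoint:
FOLLOW(S) := {$}
[1]
  A→a A B: FOLLOW(A) ⊇ FIRST(B) = {a}; new: +{a}
  A→a A B: FOLLOW(B) ⊇ FOLLOW(A) ⊇ {a}; new: +{a}
  S→b A: FOLLOW(A) ⊇ FOLLOW(S) ⊇ {$}; new: +{$}
  FOLLOW(S)={$}  FOLLOW(A)={$,a}  FOLLOW(B)={a}
[2]
  A→a A B: FOLLOW(B) ⊇ FOLLOW(A) ⊇ {$,a}; new: +{$}
  FOLLOW(S)={$}  FOLLOW(A)={$,a}  FOLLOW(B)={$,a}
[3] (no change)
  FOLLOW(S)={$}  FOLLOW(A)={$,a}  FOLLOW(B)={$,a}

FOLLOW(A) = ["$", "a"]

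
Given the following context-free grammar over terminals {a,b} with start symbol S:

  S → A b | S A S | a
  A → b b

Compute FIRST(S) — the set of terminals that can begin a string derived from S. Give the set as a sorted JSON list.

FIRST iteration:
pass 1:
  A via A→b b: +{b}
  S via S→A b: +{b}
  S via S→a: +{a}
  FIRST[S]={a,b}  FIRST[A]={b}
pass 2: done
  FIRST[S]={a,b}  FIRST[A]={b}

FIRST(S) = ["a", "b"]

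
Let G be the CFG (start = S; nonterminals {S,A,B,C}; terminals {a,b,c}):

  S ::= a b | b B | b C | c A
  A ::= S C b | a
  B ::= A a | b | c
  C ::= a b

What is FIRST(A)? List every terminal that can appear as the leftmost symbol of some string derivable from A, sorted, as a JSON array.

Compute FIRST by fixpoint:
[1]
  A via A→a: +{a}
  B via B→A a: +{a}
  B via B→b: +{b}
  B via B→c: +{c}
  C via C→a b: +{a}
  S via S→a b: +{a}
  S via S→b B: +{b}
  S via S→c A: +{c}
  FIRST(S)={a,b,c}  FIRST(A)={a}  FIRST(B)={a,b,c}  FIRST(C)={a}
[2]
  A via A→S C b: +{b,c}
  FIRST(S)={a,b,c}  FIRST(A)={a,b,c}  FIRST(B)={a,b,c}  FIRST(C)={a}
[3] (stable)
  FIRST(S)={a,b,c}  FIRST(A)={a,b,c}  FIRST(B)={a,b,c}  FIRST(C)={a}

FIRST(A) = ["a", "b", "c"]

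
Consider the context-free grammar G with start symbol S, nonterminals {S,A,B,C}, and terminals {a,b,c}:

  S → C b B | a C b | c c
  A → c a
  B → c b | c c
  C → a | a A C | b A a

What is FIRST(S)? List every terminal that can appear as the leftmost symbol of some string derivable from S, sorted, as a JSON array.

Compute FIRST by fixpoint:
iter 1:
  A via A→c a: +{c}
  B via B→c b: +{c}
  C via C→a: +{a}
  C via C→b A a: +{b}
  S via S→C b B: +{a,b}
  S via S→c c: +{c}
  FIRST[S]={a,b,c}  FIRST[A]={c}  FIRST[B]={c}  FIRST[C]={a,b}
iter 2: (no change)
  FIRST[S]={a,b,c}  FIRST[A]={c}  FIRST[B]={c}  FIRST[C]={a,b}

FIRST(S) = ["a", "b", "c"]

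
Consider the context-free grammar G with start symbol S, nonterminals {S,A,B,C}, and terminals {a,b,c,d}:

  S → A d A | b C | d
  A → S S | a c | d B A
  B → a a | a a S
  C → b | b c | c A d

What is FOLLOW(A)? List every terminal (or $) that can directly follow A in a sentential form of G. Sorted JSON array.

FIRST iteration:
pass 1:
  A via A→a c: +{a}
  A via A→d B A: +{d}
  B via B→a a: +{a}
  C via C→b: +{b}
  C via C→c A d: +{c}
  S via S→A d A: +{a,d}
  S via S→b C: +{b}
  FIRST[S]={a,b,d}  FIRST[A]={a,d}  FIRST[B]={a}  FIRST[C]={b,c}
pass 2:
  A via A→S S: +{b}
  FIRST[S]={a,b,d}  FIRST[A]={a,b,d}  FIRST[B]={a}  FIRST[C]={b,c}
pass 3: (no change)
  FIRST[S]={a,b,d}  FIRST[A]={a,b,d}  FIRST[B]={a}  FIRST[C]={b,c}

FOLLOW iteration:
seed FOLLOW(S) with $
[1]
  A→S S: FOLLOW(S) ⊇ FIRST(S) = {a,b,d}; new: +{a,b,d}
  A→d B A: FOLLOW(B) ⊇ FIRST(A) = {a,b,d}; new: +{a,b,d}
  C→c A d: FOLLOW(A) ⊇ FIRST(d) = {d}; new: +{d}
  S→A d A: FOLLOW(A) ⊇ FOLLOW(S) ⊇ {$,a,b,d}; new: +{$,a,b}
  S→b C: FOLLOW(C) ⊇ FOLLOW(S) ⊇ {$,a,b,d}; new: +{$,a,b,d}
  FOLLOW(S)={$,a,b,d}  FOLLOW(A)={$,a,b,d}  FOLLOW(B)={a,b,d}  FOLLOW(C)={$,a,b,d}
[2] (no change)
  FOLLOW(S)={$,a,b,d}  FOLLOW(A)={$,a,b,d}  FOLLOW(B)={a,b,d}  FOLLOW(C)={$,a,b,d}

FOLLOW(A) = ["$", "a", "b", "d"]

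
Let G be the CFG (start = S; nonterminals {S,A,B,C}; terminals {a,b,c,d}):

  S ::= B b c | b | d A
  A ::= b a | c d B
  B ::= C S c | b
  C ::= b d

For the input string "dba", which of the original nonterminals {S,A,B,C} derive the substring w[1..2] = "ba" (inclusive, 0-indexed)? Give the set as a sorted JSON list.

Convert to CNF:
  S -> B X6 | T3 A | b
  A -> T0 T1 | T2 X4
  B -> C X5 | b
  C -> T0 T3
  T0 -> b
  T1 -> a
  T2 -> c
  T3 -> d
  X4 -> T3 B
  X5 -> S T2
  X6 -> T0 T2

CYK fill, restricted to cells inside w[1..2]:
  cell(1,1) b: {B,S,T0}  orig:{B,S}
  cell(2,2) a: {T1}  orig:{}
  cell(1,2) ba: {A}

Original NTs in T[1,2] deriving "ba": ["A"]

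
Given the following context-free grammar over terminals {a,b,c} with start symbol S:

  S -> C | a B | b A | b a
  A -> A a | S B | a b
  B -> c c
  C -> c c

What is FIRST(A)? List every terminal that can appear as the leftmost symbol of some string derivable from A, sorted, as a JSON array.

FIRST sets, iterate to fixpoint:
round 1:
  A via A→a b: +{a}
  B via B→c c: +{c}
  C via C→c c: +{c}
  S via S→C: +{c}
  S via S→a B: +{a}
  S via S→b A: +{b}
  S: {a,b,c}  A: {a}  B: {c}  C: {c}
round 2:
  A via A→S B: +{b,c}
  S: {a,b,c}  A: {a,b,c}  B: {c}  C: {c}
round 3: (stable)
  S: {a,b,c}  A: {a,b,c}  B: {c}  C: {c}

FIRST(A) = ["a", "b", "c"]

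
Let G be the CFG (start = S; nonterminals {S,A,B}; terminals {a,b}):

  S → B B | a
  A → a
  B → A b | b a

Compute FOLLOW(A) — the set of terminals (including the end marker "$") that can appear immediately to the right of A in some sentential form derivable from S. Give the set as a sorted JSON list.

Compute FIRST by fixpoint:
round 1:
  A via A→a: +{a}
  B via B→A b: +{a}
  B via B→b a: +{b}
  S via S→B B: +{a,b}
  FIRST[S]={a,b}  FIRST[A]={a}  FIRST[B]={a,b}
round 2: (no change)
  FIRST[S]={a,b}  FIRST[A]={a}  FIRST[B]={a,b}

FOLLOW sets:
initialize: $ ∈ FOLLOW(S)
pass 1:
  B→A b: FOLLOW(A) ⊇ FIRST(b) = {b}; new: +{b}
  S→B B: FOLLOW(B) ⊇ FIRST(B) = {a,b}; new: +{a,b}
  S→B B: FOLLOW(B) ⊇ FOLLOW(S) ⊇ {$}; new: +{$}
  FOLLOW[S]={$}  FOLLOW[A]={b}  FOLLOW[B]={$,a,b}
pass 2: done
  FOLLOW[S]={$}  FOLLOW[A]={b}  FOLLOW[B]={$,a,b}

FOLLOW(A) = ["b"]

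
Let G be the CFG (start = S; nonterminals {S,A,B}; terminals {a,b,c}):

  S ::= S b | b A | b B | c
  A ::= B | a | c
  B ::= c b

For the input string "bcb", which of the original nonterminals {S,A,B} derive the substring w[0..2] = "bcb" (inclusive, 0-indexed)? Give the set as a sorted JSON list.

CNF form of G:
  S -> S T1 | T1 A | T1 B | c
  A -> T0 T1 | a | c
  B -> T0 T1
  T0 -> c
  T1 -> b

CYK fill — only the sub-triangle for w[0..2]:
  cell(0,0) b: {T1}  orig:{}
  cell(1,1) c: {A,S,T0}  orig:{A,S}
  cell(2,2) b: {T1}  orig:{}
  cell(0,1) bc: {S}
  cell(1,2) cb: {A,B,S}
  cell(0,2) bcb: {S}

Original NTs in T[0,2] deriving "bcb": ["S"]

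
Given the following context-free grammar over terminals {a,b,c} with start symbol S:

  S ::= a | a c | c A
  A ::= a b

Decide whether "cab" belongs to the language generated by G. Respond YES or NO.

CNF form of G:
  S -> T0 T2 | T2 A | a
  A -> T0 T1
  T0 -> a
  T1 -> b
  T2 -> c

CYK table (by increasing span):
  T[0,0] 'c' = {T2}  orig:{}
  T[1,1] 'a' = {S,T0}  orig:{S}
  T[2,2] 'b' = {T1}  orig:{}
  T[0,1] 'ca' = ∅
  T[1,2] 'ab' = {A}
  T[0,2] 'cab' = {S}

S ∈ T[0,2] ⇒ YES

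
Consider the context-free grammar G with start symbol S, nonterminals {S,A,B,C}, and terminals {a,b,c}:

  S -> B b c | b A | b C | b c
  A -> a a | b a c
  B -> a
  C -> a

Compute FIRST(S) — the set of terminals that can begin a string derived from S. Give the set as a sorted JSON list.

FIRST sets, iterate to fixpoint:
[1]
  A via A→a a: +{a}
  A via A→b a c: +{b}
  B via B→a: +{a}
  C via C→a: +{a}
  S via S→B b c: +{a}
  S via S→b A: +{b}
  FIRST[S]={a,b}  FIRST[A]={a,b}  FIRST[B]={a}  FIRST[C]={a}
[2] done
  FIRST[S]={a,b}  FIRST[A]={a,b}  FIRST[B]={a}  FIRST[C]={a}

FIRST(S) = ["a", "b"]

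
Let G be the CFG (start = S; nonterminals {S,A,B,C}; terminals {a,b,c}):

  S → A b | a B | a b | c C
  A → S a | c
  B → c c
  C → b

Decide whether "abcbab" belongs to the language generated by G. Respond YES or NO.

Convert to CNF:
  S -> A T2 | T0 B | T0 T2 | T1 C
  A -> S T0 | c
  B -> T1 T1
  C -> b
  T0 -> a
  T1 -> c
  T2 -> b

CYK table (by increasing span):
  cell(0,0) a: {T0}  orig:{}
  cell(1,1) b: {C,T2}  orig:{C}
  cell(2,2) c: {A,T1}  orig:{A}
  cell(3,3) b: {C,T2}  orig:{C}
  cell(4,4) a: {T0}  orig:{}
  cell(5,5) b: {C,T2}  orig:{C}
  cell(0,1) ab: {S}
  cell(1,2) bc: ∅
  cell(2,3) cb: {S}
  cell(3,4) ba: ∅
  cell(4,5) ab: {S}
  cell(0,2) abc: ∅
  cell(1,3) bcb: ∅
  cell(2,4) cba: {A}
  cell(3,5) bab: ∅
  cell(0,3) abcb: ∅
  cell(1,4) bcba: ∅
  cell(2,5) cbab: {S}
  cell(0,4) abcba: ∅
  cell(1,5) bcbab: ∅
  cell(0,5) abcbab: ∅

S ∉ T[0,5] ⇒ NO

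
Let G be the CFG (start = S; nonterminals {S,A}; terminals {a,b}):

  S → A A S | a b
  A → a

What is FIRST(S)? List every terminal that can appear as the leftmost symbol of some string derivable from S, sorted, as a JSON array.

Compute FIRST by fixpoint:
round 1:
  A via A→a: +{a}
  S via S→A A S: +{a}
  FIRST(S)={a}  FIRST(A)={a}
round 2: done
  FIRST(S)={a}  FIRST(A)={a}

FIRST(S) = ["a"]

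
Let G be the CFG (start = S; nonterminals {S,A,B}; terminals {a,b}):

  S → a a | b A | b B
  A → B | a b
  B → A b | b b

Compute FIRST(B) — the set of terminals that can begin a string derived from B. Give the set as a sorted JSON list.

FIRST iteration:
iter 1:
  A via A→a b: +{a}
  B via B→A b: +{a}
  B via B→b b: +{b}
  S via S→a a: +{a}
  S via S→b A: +{b}
  S: {a,b}  A: {a}  B: {a,b}
iter 2:
  A via A→B: +{b}
  S: {a,b}  A: {a,b}  B: {a,b}
iter 3: (stable)
  S: {a,b}  A: {a,b}  B: {a,b}

FIRST(B) = ["a", "b"]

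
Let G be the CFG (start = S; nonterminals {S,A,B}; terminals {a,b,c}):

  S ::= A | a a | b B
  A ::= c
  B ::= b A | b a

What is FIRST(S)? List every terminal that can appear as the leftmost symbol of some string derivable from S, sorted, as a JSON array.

FIRST sets, iterate to fixpoint:
[1]
  A via A→c: +{c}
  B via B→b A: +{b}
  S via S→A: +{c}
  S via S→a a: +{a}
  S via S→b B: +{b}
  FIRST(S)={a,b,c}  FIRST(A)={c}  FIRST(B)={b}
[2] (no change)
  FIRST(S)={a,b,c}  FIRST(A)={c}  FIRST(B)={b}

FIRST(S) = ["a", "b", "c"]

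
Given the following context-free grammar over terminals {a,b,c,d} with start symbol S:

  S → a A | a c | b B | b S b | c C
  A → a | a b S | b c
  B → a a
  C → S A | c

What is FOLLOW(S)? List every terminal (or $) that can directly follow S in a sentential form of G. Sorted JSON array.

Compute FIRST by fixpoint:
round 1:
  A via A→a: +{a}
  A via A→b c: +{b}
  B via B→a a: +{a}
  C via C→c: +{c}
  S via S→a A: +{a}
  S via S→b B: +{b}
  S via S→c C: +{c}
  S: {a,b,c}  A: {a,b}  B: {a}  C: {c}
round 2:
  C via C→S A: +{a,b}
  S: {a,b,c}  A: {a,b}  B: {a}  C: {a,b,c}
round 3: — fixpoint
  S: {a,b,c}  A: {a,b}  B: {a}  C: {a,b,c}

FOLLOW iteration:
seed FOLLOW(S) with $
[1]
  C→S A: FOLLOW(S) ⊇ FIRST(A) = {a,b}; new: +{a,b}
  S→a A: FOLLOW(A) ⊇ FOLLOW(S) ⊇ {$,a,b}; new: +{$,a,b}
  S→b B: FOLLOW(B) ⊇ FOLLOW(S) ⊇ {$,a,b}; new: +{$,a,b}
  S→c C: FOLLOW(C) ⊇ FOLLOW(S) ⊇ {$,a,b}; new: +{$,a,b}
  FOLLOW(S)={$,a,b}  FOLLOW(A)={$,a,b}  FOLLOW(B)={$,a,b}  FOLLOW(C)={$,a,b}
[2] (no change)
  FOLLOW(S)={$,a,b}  FOLLOW(A)={$,a,b}  FOLLOW(B)={$,a,b}  FOLLOW(C)={$,a,b}

FOLLOW(S) = ["$", "a", "b"]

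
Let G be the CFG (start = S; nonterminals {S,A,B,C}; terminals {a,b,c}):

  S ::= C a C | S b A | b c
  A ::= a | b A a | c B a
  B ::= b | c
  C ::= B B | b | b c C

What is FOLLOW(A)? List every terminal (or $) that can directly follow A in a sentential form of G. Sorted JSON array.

FIRST iteration:
pass 1:
  A via A→a: +{a}
  A via A→b A a: +{b}
  A via A→c B a: +{c}
  B via B→b: +{b}
  B via B→c: +{c}
  C via C→B B: +{b,c}
  S via S→C a C: +{b,c}
  S: {b,c}  A: {a,b,c}  B: {b,c}  C: {b,c}
pass 2: done
  S: {b,c}  A: {a,b,c}  B: {b,c}  C: {b,c}

FOLLOW iteration:
FOLLOW(S) := {$}
round 1:
  A→b A a: FOLLOW(A) ⊇ FIRST(a) = {a}; new: +{a}
  A→c B a: FOLLOW(B) ⊇ FIRST(a) = {a}; new: +{a}
  C→B B: FOLLOW(B) ⊇ FIRST(B) = {b,c}; new: +{b,c}
  S→C a C: FOLLOW(C) ⊇ FIRST(a) = {a}; new: +{a}
  S→C a C: FOLLOW(C) ⊇ FOLLOW(S) ⊇ {$}; new: +{$}
  S→S b A: FOLLOW(S) ⊇ FIRST(b) = {b}; new: +{b}
  S→S b A: FOLLOW(A) ⊇ FOLLOW(S) ⊇ {$,b}; new: +{$,b}
  FOLLOW[S]={$,b}  FOLLOW[A]={$,a,b}  FOLLOW[B]={a,b,c}  FOLLOW[C]={$,a}
round 2:
  C→B B: FOLLOW(B) ⊇ FOLLOW(C) ⊇ {$,a}; new: +{$}
  S→C a C: FOLLOW(C) ⊇ FOLLOW(S) ⊇ {$,b}; new: +{b}
  FOLLOW[S]={$,b}  FOLLOW[A]={$,a,b}  FOLLOW[B]={$,a,b,c}  FOLLOW[C]={$,a,b}
round 3: (stable)
  FOLLOW[S]={$,b}  FOLLOW[A]={$,a,b}  FOLLOW[B]={$,a,b,c}  FOLLOW[C]={$,a,b}

FOLLOW(A) = ["$", "a", "b"]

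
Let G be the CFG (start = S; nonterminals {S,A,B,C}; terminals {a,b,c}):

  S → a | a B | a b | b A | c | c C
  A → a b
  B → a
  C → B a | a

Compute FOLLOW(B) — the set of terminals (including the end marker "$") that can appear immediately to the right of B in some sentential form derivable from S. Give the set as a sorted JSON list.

FIRST iteration:
pass 1:
  A via A→a b: +{a}
  B via B→a: +{a}
  C via C→B a: +{a}
  S via S→a: +{a}
  S via S→b A: +{b}
  S via S→c: +{c}
  S: {a,b,c}  A: {a}  B: {a}  C: {a}
pass 2: (stable)
  S: {a,b,c}  A: {a}  B: {a}  C: {a}

FOLLOW iteration:
seed FOLLOW(S) with $
iter 1:
  C→B a: FOLLOW(B) ⊇ FIRST(a) = {a}; new: +{a}
  S→a B: FOLLOW(B) ⊇ FOLLOW(S) ⊇ {$}; new: +{$}
  S→b A: FOLLOW(A) ⊇ FOLLOW(S) ⊇ {$}; new: +{$}
  S→c C: FOLLOW(C) ⊇ FOLLOW(S) ⊇ {$}; new: +{$}
  FOLLOW(S)={$}  FOLLOW(A)={$}  FOLLOW(B)={$,a}  FOLLOW(C)={$}
iter 2: (stable)
  FOLLOW(S)={$}  FOLLOW(A)={$}  FOLLOW(B)={$,a}  FOLLOW(C)={$}

FOLLOW(B) = ["$", "a"]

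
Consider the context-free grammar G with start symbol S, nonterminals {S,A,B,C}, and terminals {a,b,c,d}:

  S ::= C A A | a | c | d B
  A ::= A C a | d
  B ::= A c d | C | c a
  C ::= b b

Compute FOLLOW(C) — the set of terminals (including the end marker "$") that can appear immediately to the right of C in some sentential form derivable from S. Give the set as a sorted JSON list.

FIRST iteration:
iter 1:
  A via A→d: +{d}
  B via B→A c d: +{d}
  B via B→c a: +{c}
  C via C→b b: +{b}
  S via S→C A A: +{b}
  S via S→a: +{a}
  S via S→c: +{c}
  S via S→d B: +{d}
  FIRST[S]={a,b,c,d}  FIRST[A]={d}  FIRST[B]={c,d}  FIRST[C]={b}
iter 2:
  B via B→C: +{b}
  FIRST[S]={a,b,c,d}  FIRST[A]={d}  FIRST[B]={b,c,d}  FIRST[C]={b}
iter 3: done
  FIRST[S]={a,b,c,d}  FIRST[A]={d}  FIRST[B]={b,c,d}  FIRST[C]={b}

Compute FOLLOW by fixpoint:
initialize: $ ∈ FOLLOW(S)
round 1:
  A→A C a: FOLLOW(A) ⊇ FIRST(C) = {b}; new: +{b}
  A→A C a: FOLLOW(C) ⊇ FIRST(a) = {a}; new: +{a}
  B→A c d: FOLLOW(A) ⊇ FIRST(c) = {c}; new: +{c}
  S→C A A: FOLLOW(C) ⊇ FIRST(A) = {d}; new: +{d}
  S→C A A: FOLLOW(A) ⊇ FIRST(A) = {d}; new: +{d}
  S→C A A: FOLLOW(A) ⊇ FOLLOW(S) ⊇ {$}; new: +{$}
  S→d B: FOLLOW(B) ⊇ FOLLOW(S) ⊇ {$}; new: +{$}
  S: {$}  A: {$,b,c,d}  B: {$}  C: {a,d}
round 2:
  B→C: FOLLOW(C) ⊇ FOLLOW(B) ⊇ {$}; new: +{$}
  S: {$}  A: {$,b,c,d}  B: {$}  C: {$,a,d}
round 3: — fixpoint
  S: {$}  A: {$,b,c,d}  B: {$}  C: {$,a,d}

FOLLOW(C) = ["$", "a", "d"]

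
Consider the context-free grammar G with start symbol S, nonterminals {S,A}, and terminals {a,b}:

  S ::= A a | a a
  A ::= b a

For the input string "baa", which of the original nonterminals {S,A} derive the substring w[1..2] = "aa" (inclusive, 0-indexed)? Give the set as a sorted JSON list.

CNF form of G:
  S -> A T1 | T1 T1
  A -> T0 T1
  T0 -> b
  T1 -> a

CYK fill (cells [i..j] with 1 ≤ i ≤ j ≤ 2 only):
  [1..1]={T1}  "a"  orig:{}
  [2..2]={T1}  "a"  orig:{}
  [1..2]={S}  "aa"

Original NTs in T[1,2] deriving "aa": ["S"]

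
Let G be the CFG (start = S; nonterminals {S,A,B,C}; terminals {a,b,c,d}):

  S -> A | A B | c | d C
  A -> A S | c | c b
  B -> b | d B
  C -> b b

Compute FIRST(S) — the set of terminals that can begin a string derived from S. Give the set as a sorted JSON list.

Compute FIRST by fixpoint:
round 1:
  A via A→c: +{c}
  B via B→b: +{b}
  B via B→d B: +{d}
  C via C→b b: +{b}
  S via S→A: +{c}
  S via S→d C: +{d}
  S: {c,d}  A: {c}  B: {b,d}  C: {b}
round 2: (no change)
  S: {c,d}  A: {c}  B: {b,d}  C: {b}

FIRST(S) = ["c", "d"]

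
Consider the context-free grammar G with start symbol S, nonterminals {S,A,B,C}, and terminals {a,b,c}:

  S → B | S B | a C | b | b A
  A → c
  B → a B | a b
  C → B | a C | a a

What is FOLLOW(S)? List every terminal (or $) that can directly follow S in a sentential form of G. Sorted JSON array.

Compute FIRST by fixpoint:
pass 1:
  A via A→c: +{c}
  B via B→a B: +{a}
  C via C→B: +{a}
  S via S→B: +{a}
  S via S→b: +{b}
  S: {a,b}  A: {c}  B: {a}  C: {a}
pass 2: (no change)
  S: {a,b}  A: {c}  B: {a}  C: {a}

FOLLOW sets:
seed FOLLOW(S) with $
pass 1:
  S→B: FOLLOW(B) ⊇ FOLLOW(S) ⊇ {$}; new: +{$}
  S→S B: FOLLOW(S) ⊇ FIRST(B) = {a}; new: +{a}
  S→S B: FOLLOW(B) ⊇ FOLLOW(S) ⊇ {$,a}; new: +{a}
  S→a C: FOLLOW(C) ⊇ FOLLOW(S) ⊇ {$,a}; new: +{$,a}
  S→b A: FOLLOW(A) ⊇ FOLLOW(S) ⊇ {$,a}; new: +{$,a}
  FOLLOW[S]={$,a}  FOLLOW[A]={$,a}  FOLLOW[B]={$,a}  FOLLOW[C]={$,a}
pass 2: done
  FOLLOW[S]={$,a}  FOLLOW[A]={$,a}  FOLLOW[B]={$,a}  FOLLOW[C]={$,a}

FOLLOW(S) = ["$", "a"]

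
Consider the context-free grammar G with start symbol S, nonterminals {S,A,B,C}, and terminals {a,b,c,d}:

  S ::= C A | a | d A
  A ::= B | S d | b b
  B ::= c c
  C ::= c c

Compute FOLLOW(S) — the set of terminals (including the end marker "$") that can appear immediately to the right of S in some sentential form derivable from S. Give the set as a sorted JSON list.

FIRST iteration:
[1]
  A via A→b b: +{b}
  B via B→c c: +{c}
  C via C→c c: +{c}
  S via S→C A: +{c}
  S via S→a: +{a}
  S via S→d A: +{d}
  FIRST[S]={a,c,d}  FIRST[A]={b}  FIRST[B]={c}  FIRST[C]={c}
[2]
  A via A→B: +{c}
  A via A→S d: +{a,d}
  FIRST[S]={a,c,d}  FIRST[A]={a,b,c,d}  FIRST[B]={c}  FIRST[C]={c}
[3] done
  FIRST[S]={a,c,d}  FIRST[A]={a,b,c,d}  FIRST[B]={c}  FIRST[C]={c}

Compute FOLLOW by fixpoint:
seed FOLLOW(S) with $
[1]
  A→S d: FOLLOW(S) ⊇ FIRST(d) = {d}; new: +{d}
  S→C A: FOLLOW(C) ⊇ FIRST(A) = {a,b,c,d}; new: +{a,b,c,d}
  S→C A: FOLLOW(A) ⊇ FOLLOW(S) ⊇ {$,d}; new: +{$,d}
  FOLLOW[S]={$,d}  FOLLOW[A]={$,d}  FOLLOW[B]={}  FOLLOW[C]={a,b,c,d}
[2]
  A→B: FOLLOW(B) ⊇ FOLLOW(A) ⊇ {$,d}; new: +{$,d}
  FOLLOW[S]={$,d}  FOLLOW[A]={$,d}  FOLLOW[B]={$,d}  FOLLOW[C]={a,b,c,d}
[3] (stable)
  FOLLOW[S]={$,d}  FOLLOW[A]={$,d}  FOLLOW[B]={$,d}  FOLLOW[C]={a,b,c,d}

FOLLOW(S) = ["$", "d"]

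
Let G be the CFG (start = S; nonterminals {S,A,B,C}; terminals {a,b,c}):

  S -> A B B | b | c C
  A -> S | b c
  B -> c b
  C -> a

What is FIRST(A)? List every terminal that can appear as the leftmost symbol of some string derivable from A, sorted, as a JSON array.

Compute FIRST by fixpoint:
round 1:
  A via A→b c: +{b}
  B via B→c b: +{c}
  C via C→a: +{a}
  S via S→A B B: +{b}
  S via S→c C: +{c}
  S: {b,c}  A: {b}  B: {c}  C: {a}
round 2:
  A via A→S: +{c}
  S: {b,c}  A: {b,c}  B: {c}  C: {a}
round 3: (stable)
  S: {b,c}  A: {b,c}  B: {c}  C: {a}

FIRST(A) = ["b", "c"]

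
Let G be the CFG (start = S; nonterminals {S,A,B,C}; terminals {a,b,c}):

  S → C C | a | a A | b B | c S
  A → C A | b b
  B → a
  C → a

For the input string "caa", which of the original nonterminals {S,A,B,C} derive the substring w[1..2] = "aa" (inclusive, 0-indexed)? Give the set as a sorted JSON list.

Convert to CNF:
  S -> C C | T0 B | T1 A | T2 S | a
  A -> C A | T0 T0
  B -> a
  C -> a
  T0 -> b
  T1 -> a
  T2 -> c

CYK table (by increasing span) (cells [i..j] with 1 ≤ i ≤ j ≤ 2 only):
  T[1,1] 'a' = {B,C,S,T1}  orig:{B,C,S}
  T[2,2] 'a' = {B,C,S,T1}  orig:{B,C,S}
  T[1,2] 'aa' = {S}

Original NTs in T[1,2] deriving "aa": ["S"]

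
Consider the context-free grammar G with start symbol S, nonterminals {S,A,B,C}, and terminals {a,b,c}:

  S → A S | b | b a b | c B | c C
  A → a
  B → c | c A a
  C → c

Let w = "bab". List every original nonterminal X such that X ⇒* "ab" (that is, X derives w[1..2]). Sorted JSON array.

Convert to CNF:
  S -> A S | T0 B | T0 C | T2 X4 | b
  A -> a
  B -> T0 X3 | c
  C -> c
  T0 -> c
  T1 -> a
  T2 -> b
  X3 -> A T1
  X4 -> T1 T2

Fill CYK table bottom-up (cells [i..j] with 1 ≤ i ≤ j ≤ 2 only):
  cell(1,1) a: {A,T1}  orig:{A}
  cell(2,2) b: {S,T2}  orig:{S}
  cell(1,2) ab: {S,X4}  orig:{S}

Original NTs in T[1,2] deriving "ab": ["S"]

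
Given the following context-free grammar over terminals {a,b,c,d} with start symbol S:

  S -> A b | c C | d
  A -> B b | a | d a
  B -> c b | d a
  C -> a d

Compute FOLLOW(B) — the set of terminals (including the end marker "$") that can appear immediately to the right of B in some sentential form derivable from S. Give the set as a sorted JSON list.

Compute FIRST by fixpoint:
[1]
  A via A→a: +{a}
  A via A→d a: +{d}
  B via B→c b: +{c}
  B via B→d a: +{d}
  C via C→a d: +{a}
  S via S→A b: +{a,d}
  S via S→c C: +{c}
  FIRST(S)={a,c,d}  FIRST(A)={a,d}  FIRST(B)={c,d}  FIRST(C)={a}
[2]
  A via A→B b: +{c}
  FIRST(S)={a,c,d}  FIRST(A)={a,c,d}  FIRST(B)={c,d}  FIRST(C)={a}
[3] done
  FIRST(S)={a,c,d}  FIRST(A)={a,c,d}  FIRST(B)={c,d}  FIRST(C)={a}

FOLLOW sets:
FOLLOW(S) := {$}
[1]
  A→B b: FOLLOW(B) ⊇ FIRST(b) = {b}; new: +{b}
  S→A b: FOLLOW(A) ⊇ FIRST(b) = {b}; new: +{b}
  S→c C: FOLLOW(C) ⊇ FOLLOW(S) ⊇ {$}; new: +{$}
  FOLLOW(S)={$}  FOLLOW(A)={b}  FOLLOW(B)={b}  FOLLOW(C)={$}
[2] done
  FOLLOW(S)={$}  FOLLOW(A)={b}  FOLLOW(B)={b}  FOLLOW(C)={$}

FOLLOW(B) = ["b"]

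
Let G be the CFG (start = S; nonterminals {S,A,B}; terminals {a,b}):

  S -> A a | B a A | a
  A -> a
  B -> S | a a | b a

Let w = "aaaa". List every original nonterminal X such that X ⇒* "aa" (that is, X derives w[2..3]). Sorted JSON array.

CNF form of G:
  S -> A T0 | B X3 | a
  A -> a
  B -> A T0 | B X2 | T0 T0 | T1 T0 | a
  T0 -> a
  T1 -> b
  X2 -> T0 A
  X3 -> T0 A

CYK table (by increasing span) — only the sub-triangle for w[2..3]:
  T[2,2] 'a' = {A,B,S,T0}  orig:{A,B,S}
  T[3,3] 'a' = {A,B,S,T0}  orig:{A,B,S}
  T[2,3] 'aa' = {B,S,X2,X3}  orig:{B,S}

Original NTs in T[2,3] deriving "aa": ["B", "S"]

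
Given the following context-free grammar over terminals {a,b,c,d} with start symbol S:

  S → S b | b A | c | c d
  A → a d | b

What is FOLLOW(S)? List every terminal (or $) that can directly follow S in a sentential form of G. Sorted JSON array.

FIRST iteration:
pass 1:
  A via A→a d: +{a}
  A via A→b: +{b}
  S via S→b A: +{b}
  S via S→c: +{c}
  FIRST[S]={b,c}  FIRST[A]={a,b}
pass 2: done
  FIRST[S]={b,c}  FIRST[A]={a,b}

Compute FOLLOW by fixpoint:
initialize: $ ∈ FOLLOW(S)
pass 1:
  S→S b: FOLLOW(S) ⊇ FIRST(b) = {b}; new: +{b}
  S→b A: FOLLOW(A) ⊇ FOLLOW(S) ⊇ {$,b}; new: +{$,b}
  S: {$,b}  A: {$,b}
pass 2: (no change)
  S: {$,b}  A: {$,b}

FOLLOW(S) = ["$", "b"]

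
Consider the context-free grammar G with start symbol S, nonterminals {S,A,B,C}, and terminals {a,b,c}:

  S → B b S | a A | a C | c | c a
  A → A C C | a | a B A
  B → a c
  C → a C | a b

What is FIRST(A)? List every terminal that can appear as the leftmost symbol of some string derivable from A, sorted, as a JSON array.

FIRST sets, iterate to fixpoint:
iter 1:
  A via A→a: +{a}
  B via B→a c: +{a}
  C via C→a C: +{a}
  S via S→B b S: +{a}
  S via S→c: +{c}
  FIRST[S]={a,c}  FIRST[A]={a}  FIRST[B]={a}  FIRST[C]={a}
iter 2: (stable)
  FIRST[S]={a,c}  FIRST[A]={a}  FIRST[B]={a}  FIRST[C]={a}

FIRST(A) = ["a"]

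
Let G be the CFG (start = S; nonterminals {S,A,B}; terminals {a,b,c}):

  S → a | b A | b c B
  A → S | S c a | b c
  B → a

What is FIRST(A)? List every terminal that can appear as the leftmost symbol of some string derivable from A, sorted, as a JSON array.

FIRST iteration:
[1]
  A via A→b c: +{b}
  B via B→a: +{a}
  S via S→a: +{a}
  S via S→b A: +{b}
  FIRST(S)={a,b}  FIRST(A)={b}  FIRST(B)={a}
[2]
  A via A→S: +{a}
  FIRST(S)={a,b}  FIRST(A)={a,b}  FIRST(B)={a}
[3] (stable)
  FIRST(S)={a,b}  FIRST(A)={a,b}  FIRST(B)={a}

FIRST(A) = ["a", "b"]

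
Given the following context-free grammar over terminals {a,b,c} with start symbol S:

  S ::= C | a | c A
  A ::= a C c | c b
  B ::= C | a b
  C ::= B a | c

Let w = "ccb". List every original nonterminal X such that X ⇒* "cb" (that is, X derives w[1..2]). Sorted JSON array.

CNF form of G:
  S -> B T0 | T1 A | a | c
  A -> T0 X3 | T1 T2
  B -> B T0 | T0 T2 | c
  C -> B T0 | c
  T0 -> a
  T1 -> c
  T2 -> b
  X3 -> C T1

CYK table (by increasing span), restricted to cells inside w[1..2]:
  [1..1]={B,C,S,T1}  "c"  orig:{B,C,S}
  [2..2]={T2}  "b"  orig:{}
  [1..2]={A}  "cb"

Original NTs in T[1,2] deriving "cb": ["A"]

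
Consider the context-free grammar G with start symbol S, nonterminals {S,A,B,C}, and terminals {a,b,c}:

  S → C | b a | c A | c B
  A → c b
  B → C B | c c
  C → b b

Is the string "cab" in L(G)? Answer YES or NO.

Convert to CNF:
  S -> T0 A | T0 B | T1 T1 | T1 T2
  A -> T0 T1
  B -> C B | T0 T0
  C -> T1 T1
  T0 -> c
  T1 -> b
  T2 -> a

Fill CYK table bottom-up:
  T[0,0] 'c' = {T0}  orig:{}
  T[1,1] 'a' = {T2}  orig:{}
  T[2,2] 'b' = {T1}  orig:{}
  T[0,1] 'ca' = ∅
  T[1,2] 'ab' = ∅
  T[0,2] 'cab' = ∅

S ∉ T[0,2] ⇒ NO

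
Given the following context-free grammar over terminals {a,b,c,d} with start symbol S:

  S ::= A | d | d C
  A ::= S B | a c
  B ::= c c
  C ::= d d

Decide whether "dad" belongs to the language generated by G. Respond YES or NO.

CNF form of G:
  S -> S B | T0 T1 | T2 C | d
  A -> S B | T0 T1
  B -> T1 T1
  C -> T2 T2
  T0 -> a
  T1 -> c
  T2 -> d

CYK table (by increasing span):
  cell(0,0) d: {S,T2}  orig:{S}
  cell(1,1) a: {T0}  orig:{}
  cell(2,2) d: {S,T2}  orig:{S}
  cell(0,1) da: ∅
  cell(1,2) ad: ∅
  cell(0,2) dad: ∅

S ∉ T[0,2] ⇒ NO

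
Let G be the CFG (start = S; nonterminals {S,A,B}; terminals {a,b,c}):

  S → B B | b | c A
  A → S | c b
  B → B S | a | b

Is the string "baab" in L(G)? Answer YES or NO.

CNF form of G:
  S -> B B | T0 A | b
  A -> B B | T0 A | T0 T1 | b
  B -> B S | a | b
  T0 -> c
  T1 -> b

CYK fill:
  T[0,0] 'b' = {A,B,S,T1}  orig:{A,B,S}
  T[1,1] 'a' = {B}
  T[2,2] 'a' = {B}
  T[3,3] 'b' = {A,B,S,T1}  orig:{A,B,S}
  T[0,1] 'ba' = {A,S}
  T[1,2] 'aa' = {A,S}
  T[2,3] 'ab' = {A,B,S}
  T[0,2] 'baa' = {B}
  T[1,3] 'aab' = {A,B,S}
  T[0,3] 'baab' = {A,B,S}

S ∈ T[0,3] ⇒ YES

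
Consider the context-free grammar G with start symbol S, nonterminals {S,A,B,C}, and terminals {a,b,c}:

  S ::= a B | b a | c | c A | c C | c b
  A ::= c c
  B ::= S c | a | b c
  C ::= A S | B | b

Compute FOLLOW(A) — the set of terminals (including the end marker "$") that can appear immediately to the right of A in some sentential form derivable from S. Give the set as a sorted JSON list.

FIRST sets, iterate to fixpoint:
iter 1:
  A via A→c c: +{c}
  B via B→a: +{a}
  B via B→b c: +{b}
  C via C→A S: +{c}
  C via C→B: +{a,b}
  S via S→a B: +{a}
  S via S→b a: +{b}
  S via S→c: +{c}
  FIRST(S)={a,b,c}  FIRST(A)={c}  FIRST(B)={a,b}  FIRST(C)={a,b,c}
iter 2:
  B via B→S c: +{c}
  FIRST(S)={a,b,c}  FIRST(A)={c}  FIRST(B)={a,b,c}  FIRST(C)={a,b,c}
iter 3: done
  FIRST(S)={a,b,c}  FIRST(A)={c}  FIRST(B)={a,b,c}  FIRST(C)={a,b,c}

Compute FOLLOW by fixpoint:
seed FOLLOW(S) with $
iter 1:
  B→S c: FOLLOW(S) ⊇ FIRST(c) = {c}; new: +{c}
  C→A S: FOLLOW(A) ⊇ FIRST(S) = {a,b,c}; new: +{a,b,c}
  S→a B: FOLLOW(B) ⊇ FOLLOW(S) ⊇ {$,c}; new: +{$,c}
  S→c A: FOLLOW(A) ⊇ FOLLOW(S) ⊇ {$,c}; new: +{$}
  S→c C: FOLLOW(C) ⊇ FOLLOW(S) ⊇ {$,c}; new: +{$,c}
  S: {$,c}  A: {$,a,b,c}  B: {$,c}  C: {$,c}
iter 2: (no change)
  S: {$,c}  A: {$,a,b,c}  B: {$,c}  C: {$,c}

FOLLOW(A) = ["$", "a", "b", "c"]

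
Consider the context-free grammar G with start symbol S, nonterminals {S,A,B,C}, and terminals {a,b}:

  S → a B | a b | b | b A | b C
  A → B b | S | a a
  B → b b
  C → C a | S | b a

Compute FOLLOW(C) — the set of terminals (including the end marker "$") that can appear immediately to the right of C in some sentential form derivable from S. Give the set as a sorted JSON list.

Compute FIRST by fixpoint:
iter 1:
  A via A→a a: +{a}
  B via B→b b: +{b}
  C via C→b a: +{b}
  S via S→a B: +{a}
  S via S→b: +{b}
  FIRST[S]={a,b}  FIRST[A]={a}  FIRST[B]={b}  FIRST[C]={b}
iter 2:
  A via A→B b: +{b}
  C via C→S: +{a}
  FIRST[S]={a,b}  FIRST[A]={a,b}  FIRST[B]={b}  FIRST[C]={a,b}
iter 3: (no change)
  FIRST[S]={a,b}  FIRST[A]={a,b}  FIRST[B]={b}  FIRST[C]={a,b}

FOLLOW iteration:
seed FOLLOW(S) with $
round 1:
  A→B b: FOLLOW(B) ⊇ FIRST(b) = {b}; new: +{b}
  C→C a: FOLLOW(C) ⊇ FIRST(a) = {a}; new: +{a}
  C→S: FOLLOW(S) ⊇ FOLLOW(C) ⊇ {a}; new: +{a}
  S→a B: FOLLOW(B) ⊇ FOLLOW(S) ⊇ {$,a}; new: +{$,a}
  S→b A: FOLLOW(A) ⊇ FOLLOW(S) ⊇ {$,a}; new: +{$,a}
  S→b C: FOLLOW(C) ⊇ FOLLOW(S) ⊇ {$,a}; new: +{$}
  FOLLOW[S]={$,a}  FOLLOW[A]={$,a}  FOLLOW[B]={$,a,b}  FOLLOW[C]={$,a}
round 2: (no change)
  FOLLOW[S]={$,a}  FOLLOW[A]={$,a}  FOLLOW[B]={$,a,b}  FOLLOW[C]={$,a}

FOLLOW(C) = ["$", "a"]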